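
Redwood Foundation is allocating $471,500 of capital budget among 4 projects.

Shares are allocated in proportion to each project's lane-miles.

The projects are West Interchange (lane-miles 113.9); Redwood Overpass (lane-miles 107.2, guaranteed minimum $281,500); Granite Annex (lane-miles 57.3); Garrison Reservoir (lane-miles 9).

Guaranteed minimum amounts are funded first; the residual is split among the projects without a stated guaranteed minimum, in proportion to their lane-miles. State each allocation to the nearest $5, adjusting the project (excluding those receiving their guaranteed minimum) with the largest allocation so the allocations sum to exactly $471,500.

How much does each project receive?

Guaranteed amounts: Redwood Overpass $281,500. Balance $190,000.
Balance split over remaining lane-miles 180.2: West Interchange 120,094.34 → $120,095; Granite Annex 60,416.20 → $60,415; Garrison Reservoir 9,489.46 → $9,490.

West Interchange: $120,095 · Redwood Overpass: $281,500 · Granite Annex: $60,415 · Garrison Reservoir: $9,490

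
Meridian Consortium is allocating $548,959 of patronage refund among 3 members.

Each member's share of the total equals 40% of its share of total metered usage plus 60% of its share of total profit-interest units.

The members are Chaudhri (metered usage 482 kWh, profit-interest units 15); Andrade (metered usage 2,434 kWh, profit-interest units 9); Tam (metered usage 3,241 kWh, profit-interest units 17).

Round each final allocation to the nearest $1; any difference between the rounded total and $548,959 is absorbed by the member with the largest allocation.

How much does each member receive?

Chaudhri: $137,693; Andrade: $159,108; Tam: $252,158

Totals — metered usage 6,157, profit-interest units 41.
Combined weights (40% metered usage + 60% profit-interest units): Chaudhri 0.2508; Andrade 0.2898; Tam 0.4593.
Unrounded shares: Chaudhri 137,693.27; Andrade 159,108.23; Tam 252,157.497.
After rounding ($1): Chaudhri $137,693; Andrade $159,108; Tam $252,157. Sum = $548,958.
Difference $548,959 − $548,958 = +$1 applied to largest allocation (Tam): Tam becomes $252,158.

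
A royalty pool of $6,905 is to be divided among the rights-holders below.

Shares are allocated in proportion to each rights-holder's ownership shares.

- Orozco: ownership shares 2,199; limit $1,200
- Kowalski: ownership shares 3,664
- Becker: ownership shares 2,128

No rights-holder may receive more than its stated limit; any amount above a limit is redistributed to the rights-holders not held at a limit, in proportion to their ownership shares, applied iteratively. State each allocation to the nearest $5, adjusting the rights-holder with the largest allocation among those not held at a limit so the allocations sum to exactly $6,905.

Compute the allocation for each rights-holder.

Ownership shares total: 7,991.
Pro-rata shares before constraints: Orozco 1,900.15; Kowalski 3,166.05; Becker 1,838.80.
Capped: Orozco ($1,200); balance $5,705 reallocated over remaining ownership shares 5,792.
Shares after redistribution: Kowalski 3,608.96 → $3,610; Becker 2,096.04 → $2,095.

Orozco: $1,200 | Kowalski: $3,610 | Becker: $2,095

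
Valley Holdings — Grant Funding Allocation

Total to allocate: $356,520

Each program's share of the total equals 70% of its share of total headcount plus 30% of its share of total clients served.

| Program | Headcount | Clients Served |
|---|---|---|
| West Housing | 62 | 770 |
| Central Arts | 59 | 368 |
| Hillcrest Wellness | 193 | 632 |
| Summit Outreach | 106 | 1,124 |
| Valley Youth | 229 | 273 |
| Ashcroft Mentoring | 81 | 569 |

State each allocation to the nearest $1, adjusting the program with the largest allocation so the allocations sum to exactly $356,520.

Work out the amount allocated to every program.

Headcount total 730; clients served total 3,736.
Blended shares (70% headcount + 30% clients served): West Housing 0.1213; Central Arts 0.0861; Hillcrest Wellness 0.2358; Summit Outreach 0.1919; Valley Youth 0.2415; Ashcroft Mentoring 0.1234.
Unrounded shares: West Housing 43,239.78; Central Arts 30,705.52; Hillcrest Wellness 84,073.82; Summit Outreach 68,416.47; Valley Youth 86,103.46; Ashcroft Mentoring 43,980.95.
Rounded to nearest $1: West Housing $43,240; Central Arts $30,706; Hillcrest Wellness $84,074; Summit Outreach $68,416; Valley Youth $86,103; Ashcroft Mentoring $43,981. Sum = $356,520.
Sum already equals the total — no adjustment.

West Housing: $43,240 | Central Arts: $30,706 | Hillcrest Wellness: $84,074 | Summit Outreach: $68,416 | Valley Youth: $86,103 | Ashcroft Mentoring: $43,981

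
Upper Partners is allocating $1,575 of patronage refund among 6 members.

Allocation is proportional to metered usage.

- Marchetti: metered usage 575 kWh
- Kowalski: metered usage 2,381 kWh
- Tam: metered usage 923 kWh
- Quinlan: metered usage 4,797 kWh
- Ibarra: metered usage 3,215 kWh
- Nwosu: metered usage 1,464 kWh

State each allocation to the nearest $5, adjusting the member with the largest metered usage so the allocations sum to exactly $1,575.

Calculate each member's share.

Marchetti: $70 · Kowalski: $280 · Tam: $110 · Quinlan: $560 · Ibarra: $380 · Nwosu: $175

Sum of metered usage: 575 + 2,381 + 923 + 4,797 + 3,215 + 1,464 = 13,355.
Pro-rata amounts: Marchetti 67.81; Kowalski 280.80; Tam 108.85; Quinlan 565.73; Ibarra 379.16; Nwosu 172.65.
After rounding ($5): Marchetti $70; Kowalski $280; Tam $110; Quinlan $565; Ibarra $380; Nwosu $175. Sum = $1,580.
Difference $1,575 − $1,580 = −$5 applied to largest metered usage (Quinlan): Quinlan becomes $560.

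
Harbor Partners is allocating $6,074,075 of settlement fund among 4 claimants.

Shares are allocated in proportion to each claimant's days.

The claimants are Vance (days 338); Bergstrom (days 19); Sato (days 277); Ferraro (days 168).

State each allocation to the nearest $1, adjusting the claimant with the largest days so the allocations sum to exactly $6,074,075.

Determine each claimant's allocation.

Vance: $2,559,896 | Bergstrom: $143,900 | Sato: $2,097,904 | Ferraro: $1,272,375

Combined days = 802.
Raw shares: Vance 338/802 × $6,074,075 = 2,559,896.95; Bergstrom 19/802 × $6,074,075 = 143,899.53; Sato 277/802 × $6,074,075 = 2,097,903.71; Ferraro 168/802 × $6,074,075 = 1,272,374.81.
At nearest $1: Vance $2,559,897; Bergstrom $143,900; Sato $2,097,904; Ferraro $1,272,375. Sum = $6,074,076.
Difference $6,074,075 − $6,074,076 = −$1 applied to largest days (Vance): Vance becomes $2,559,896.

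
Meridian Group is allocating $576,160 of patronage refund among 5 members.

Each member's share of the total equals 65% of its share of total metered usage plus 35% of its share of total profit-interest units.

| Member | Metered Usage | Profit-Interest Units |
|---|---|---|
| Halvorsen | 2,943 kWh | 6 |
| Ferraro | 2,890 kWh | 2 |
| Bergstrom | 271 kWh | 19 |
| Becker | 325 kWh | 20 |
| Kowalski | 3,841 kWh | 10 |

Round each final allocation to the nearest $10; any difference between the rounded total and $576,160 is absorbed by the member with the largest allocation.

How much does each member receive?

Halvorsen: $128,550 · Ferraro: $112,460 · Bergstrom: $77,100 · Becker: $82,610 · Kowalski: $175,440

Metered usage total 10,270; profit-interest units total 57.
Combined weights (65% metered usage + 35% profit-interest units): Halvorsen 0.2231; Ferraro 0.1952; Bergstrom 0.1338; Becker 0.1434; Kowalski 0.3045.
Proportional shares: Halvorsen 128,545.86; Ferraro 112,461.88; Bergstrom 77,100.90; Becker 82,607.88; Kowalski 175,443.47.
Rounded to nearest $10: Halvorsen $128,550; Ferraro $112,460; Bergstrom $77,100; Becker $82,610; Kowalski $175,440. Sum = $576,160.
Sum already equals the total — no adjustment.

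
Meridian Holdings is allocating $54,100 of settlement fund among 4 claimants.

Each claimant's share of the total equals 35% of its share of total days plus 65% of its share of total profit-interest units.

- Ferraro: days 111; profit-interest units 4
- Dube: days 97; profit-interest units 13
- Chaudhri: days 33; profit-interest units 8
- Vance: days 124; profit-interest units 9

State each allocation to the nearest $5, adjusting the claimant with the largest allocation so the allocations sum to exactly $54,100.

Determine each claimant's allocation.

Ferraro: $9,895; Dube: $18,480; Chaudhri: $9,985; Vance: $15,740

Totals — days 365, profit-interest units 34.
Combined weights (35% days + 65% profit-interest units): Ferraro 0.1829; Dube 0.3415; Chaudhri 0.1846; Vance 0.2910.
Unrounded shares: Ferraro 9,895.37; Dube 18,477.48; Chaudhri 9,986.05; Vance 15,741.09.
Rounded to nearest $5: Ferraro $9,895; Dube $18,475; Chaudhri $9,985; Vance $15,740. Sum = $54,095.
Difference $54,100 − $54,095 = +$5 applied to largest allocation (Dube): Dube becomes $18,480.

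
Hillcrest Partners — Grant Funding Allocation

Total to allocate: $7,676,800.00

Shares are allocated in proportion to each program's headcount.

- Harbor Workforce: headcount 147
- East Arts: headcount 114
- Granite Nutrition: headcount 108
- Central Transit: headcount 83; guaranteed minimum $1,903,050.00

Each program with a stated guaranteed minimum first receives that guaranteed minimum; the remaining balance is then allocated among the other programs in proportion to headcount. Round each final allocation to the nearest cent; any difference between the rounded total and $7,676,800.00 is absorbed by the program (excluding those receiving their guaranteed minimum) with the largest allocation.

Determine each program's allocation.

Harbor Workforce: $2,300,111.79; East Arts: $1,783,760.16; Granite Nutrition: $1,689,878.05; Central Transit: $1,903,050.00

Minimums first: Central Transit $1,903,050.00. Remaining pool $5,773,750.00.
Remaining pool split over remaining headcount 369: Harbor Workforce 2,300,111.7886 → $2,300,111.79; East Arts 1,783,760.1626 → $1,783,760.16; Granite Nutrition 1,689,878.0488 → $1,689,878.05.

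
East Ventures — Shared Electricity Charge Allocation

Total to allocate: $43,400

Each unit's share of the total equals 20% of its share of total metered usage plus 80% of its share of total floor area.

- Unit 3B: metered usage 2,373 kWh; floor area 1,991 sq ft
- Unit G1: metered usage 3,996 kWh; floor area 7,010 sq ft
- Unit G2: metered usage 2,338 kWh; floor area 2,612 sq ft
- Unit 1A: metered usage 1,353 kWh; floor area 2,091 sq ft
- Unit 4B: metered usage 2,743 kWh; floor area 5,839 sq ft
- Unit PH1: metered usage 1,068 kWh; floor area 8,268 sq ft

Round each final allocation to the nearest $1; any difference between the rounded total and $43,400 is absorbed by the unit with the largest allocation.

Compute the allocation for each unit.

Unit 3B: $3,971 | Unit G1: $11,252 | Unit G2: $4,724 | Unit 1A: $3,457 | Unit 4B: $9,006 | Unit PH1: $10,990

Metered usage total 13,871; floor area total 27,811.
Composite weights (20% metered usage + 80% floor area): Unit 3B 0.0915; Unit G1 0.2593; Unit G2 0.1088; Unit 1A 0.0797; Unit 4B 0.2075; Unit PH1 0.2532.
Pro-rata amounts: Unit 3B 3,970.56; Unit G1 11,252.03; Unit G2 4,723.93; Unit 1A 3,457.12; Unit 4B 9,006.04; Unit PH1 10,990.31.
After rounding ($1): Unit 3B $3,971; Unit G1 $11,252; Unit G2 $4,724; Unit 1A $3,457; Unit 4B $9,006; Unit PH1 $10,990. Sum = $43,400.
Sum already equals the total — no adjustment.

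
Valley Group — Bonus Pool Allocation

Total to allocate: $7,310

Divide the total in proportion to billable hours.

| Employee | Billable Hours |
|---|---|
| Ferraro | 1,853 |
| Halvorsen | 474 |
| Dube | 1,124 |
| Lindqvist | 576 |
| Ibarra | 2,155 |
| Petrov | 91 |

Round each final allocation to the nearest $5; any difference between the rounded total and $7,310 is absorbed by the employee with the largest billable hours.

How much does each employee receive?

Sum of billable hours: 6,273.
Unrounded shares: Ferraro 1,853/6,273 × $7,310 = 2,159.32; Halvorsen 474/6,273 × $7,310 = 552.36; Dube 1,124/6,273 × $7,310 = 1,309.81; Lindqvist 576/6,273 × $7,310 = 671.22; Ibarra 2,155/6,273 × $7,310 = 2,511.25; Petrov 91/6,273 × $7,310 = 106.04.
At nearest $5: Ferraro $2,160; Halvorsen $550; Dube $1,310; Lindqvist $670; Ibarra $2,510; Petrov $105. Sum = $7,305.
Difference $7,310 − $7,305 = +$5 applied to largest billable hours (Ibarra): Ibarra becomes $2,515.

Ferraro: $2,160 | Halvorsen: $550 | Dube: $1,310 | Lindqvist: $670 | Ibarra: $2,515 | Petrov: $105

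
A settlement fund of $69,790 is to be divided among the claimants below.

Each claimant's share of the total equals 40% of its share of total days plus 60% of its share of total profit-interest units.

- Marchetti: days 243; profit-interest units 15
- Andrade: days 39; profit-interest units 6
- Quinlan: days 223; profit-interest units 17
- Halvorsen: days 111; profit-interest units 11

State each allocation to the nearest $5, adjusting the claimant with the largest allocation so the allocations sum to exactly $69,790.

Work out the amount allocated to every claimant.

Marchetti: $23,830 | Andrade: $6,895 | Quinlan: $24,635 | Halvorsen: $14,430

Totals — days 616, profit-interest units 49.
Combined weights (40% days + 60% profit-interest units): Marchetti 0.3415; Andrade 0.0988; Quinlan 0.3530; Halvorsen 0.2068.
Raw shares: Marchetti 23,830.89; Andrade 6,894.84; Quinlan 24,633.67; Halvorsen 14,430.60.
After rounding ($5): Marchetti $23,830; Andrade $6,895; Quinlan $24,635; Halvorsen $14,430. Sum = $69,790.
Sum already equals the total — no adjustment.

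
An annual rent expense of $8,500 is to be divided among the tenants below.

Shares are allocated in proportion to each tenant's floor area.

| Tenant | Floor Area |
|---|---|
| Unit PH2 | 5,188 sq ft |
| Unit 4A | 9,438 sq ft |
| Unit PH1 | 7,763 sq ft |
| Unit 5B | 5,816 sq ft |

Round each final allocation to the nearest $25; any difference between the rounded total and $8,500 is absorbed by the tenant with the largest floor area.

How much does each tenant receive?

Unit PH2: $1,575; Unit 4A: $2,825; Unit PH1: $2,350; Unit 5B: $1,750

Sum of floor area: 28,205.
Pro-rata amounts: Unit PH2 5,188/28,205 × $8,500 = 1,563.48; Unit 4A 9,438/28,205 × $8,500 = 2,844.28; Unit PH1 7,763/28,205 × $8,500 = 2,339.50; Unit 5B 5,816/28,205 × $8,500 = 1,752.74.
At nearest $25: Unit PH2 $1,575; Unit 4A $2,850; Unit PH1 $2,350; Unit 5B $1,750. Sum = $8,525.
Difference $8,500 − $8,525 = −$25 applied to largest floor area (Unit 4A): Unit 4A becomes $2,825.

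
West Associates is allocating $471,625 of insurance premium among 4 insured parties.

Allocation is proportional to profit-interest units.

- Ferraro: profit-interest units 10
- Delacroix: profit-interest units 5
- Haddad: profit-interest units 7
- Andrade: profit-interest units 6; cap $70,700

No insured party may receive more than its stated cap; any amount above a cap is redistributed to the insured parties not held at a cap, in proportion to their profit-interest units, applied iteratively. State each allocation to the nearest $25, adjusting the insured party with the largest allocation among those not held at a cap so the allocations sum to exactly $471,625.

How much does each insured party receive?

Ferraro: $182,225; Delacroix: $91,125; Haddad: $127,575; Andrade: $70,700

Profit-interest units total: 28.
Proportional shares (ignoring caps): Ferraro 168,437.50; Delacroix 84,218.75; Haddad 117,906.25; Andrade 101,062.50.
Held at cap: Andrade ($70,700); remaining pool $400,925 reallocated over remaining profit-interest units 22.
Redistributed shares: Ferraro 182,238.64 → $182,250; Delacroix 91,119.32 → $91,125; Haddad 127,567.05 → $127,575.
Rounding difference −$25 applied to Ferraro → $182,225.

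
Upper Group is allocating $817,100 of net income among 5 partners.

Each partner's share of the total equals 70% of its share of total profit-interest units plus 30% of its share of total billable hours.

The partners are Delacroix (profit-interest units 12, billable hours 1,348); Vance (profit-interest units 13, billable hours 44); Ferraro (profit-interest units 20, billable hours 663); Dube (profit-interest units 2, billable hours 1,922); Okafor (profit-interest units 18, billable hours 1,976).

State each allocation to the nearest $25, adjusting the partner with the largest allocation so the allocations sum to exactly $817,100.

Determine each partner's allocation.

Delacroix: $161,100 | Vance: $116,200 | Ferraro: $203,300 | Dube: $96,750 | Okafor: $239,750

Totals — profit-interest units 65, billable hours 5,953.
Combined weights (70% profit-interest units + 30% billable hours): Delacroix 0.1972; Vance 0.1422; Ferraro 0.2488; Dube 0.1184; Okafor 0.2934.
Proportional shares: Delacroix 161,101.81; Vance 116,205.81; Ferraro 203,291.49; Dube 96,742.34; Okafor 239,758.55.
After rounding ($25): Delacroix $161,100; Vance $116,200; Ferraro $203,300; Dube $96,750; Okafor $239,750. Sum = $817,100.
Rounded total matches; no reconciliation needed.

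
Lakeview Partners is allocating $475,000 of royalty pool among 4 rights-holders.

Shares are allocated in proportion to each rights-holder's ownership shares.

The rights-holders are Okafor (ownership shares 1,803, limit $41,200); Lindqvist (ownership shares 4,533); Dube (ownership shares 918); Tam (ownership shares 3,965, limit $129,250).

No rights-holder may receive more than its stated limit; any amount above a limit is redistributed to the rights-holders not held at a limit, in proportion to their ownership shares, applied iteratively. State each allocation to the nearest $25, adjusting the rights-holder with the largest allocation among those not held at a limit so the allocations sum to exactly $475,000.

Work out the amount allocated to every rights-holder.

Combined ownership shares = 11,219.
Pro-rata shares before constraints: Okafor 76,337.02; Lindqvist 191,922.19; Dube 38,867.10; Tam 167,873.70.
Cap binds for Okafor ($41,200), Tam ($129,250); balance $304,550 reallocated over remaining ownership shares 5,451.
Redistributed shares: Lindqvist 253,260.90 → $253,250; Dube 51,289.10 → $51,300.

Okafor: $41,200; Lindqvist: $253,250; Dube: $51,300; Tam: $129,250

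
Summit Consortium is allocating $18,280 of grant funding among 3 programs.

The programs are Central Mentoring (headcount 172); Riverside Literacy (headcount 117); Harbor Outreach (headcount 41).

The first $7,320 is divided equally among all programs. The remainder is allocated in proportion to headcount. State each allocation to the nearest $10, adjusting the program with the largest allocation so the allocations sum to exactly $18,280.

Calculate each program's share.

$7,320 shared equally gives $2,440 per program.
Remainder $10,960 by headcount (total 330): Central Mentoring 5,712.48 → $5,710; Riverside Literacy 3,885.82 → $3,890; Harbor Outreach 1,361.70 → $1,360.
Totals: Central Mentoring $2,440 + $5,710 = $8,150; Riverside Literacy $2,440 + $3,890 = $6,330; Harbor Outreach $2,440 + $1,360 = $3,800.

Central Mentoring: $8,150 · Riverside Literacy: $6,330 · Harbor Outreach: $3,800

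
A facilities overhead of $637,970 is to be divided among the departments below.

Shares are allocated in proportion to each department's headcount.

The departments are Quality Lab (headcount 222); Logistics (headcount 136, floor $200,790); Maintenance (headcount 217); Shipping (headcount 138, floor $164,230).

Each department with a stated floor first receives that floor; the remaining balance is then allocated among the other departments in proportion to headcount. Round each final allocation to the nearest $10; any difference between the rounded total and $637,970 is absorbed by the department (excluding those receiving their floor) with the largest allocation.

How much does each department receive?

Fund the minimums — Logistics $200,790; Shipping $164,230. Balance $272,950.
Balance split over remaining headcount 439: Quality Lab 138,029.38 → $138,030; Maintenance 134,920.62 → $134,920.

Quality Lab: $138,030; Logistics: $200,790; Maintenance: $134,920; Shipping: $164,230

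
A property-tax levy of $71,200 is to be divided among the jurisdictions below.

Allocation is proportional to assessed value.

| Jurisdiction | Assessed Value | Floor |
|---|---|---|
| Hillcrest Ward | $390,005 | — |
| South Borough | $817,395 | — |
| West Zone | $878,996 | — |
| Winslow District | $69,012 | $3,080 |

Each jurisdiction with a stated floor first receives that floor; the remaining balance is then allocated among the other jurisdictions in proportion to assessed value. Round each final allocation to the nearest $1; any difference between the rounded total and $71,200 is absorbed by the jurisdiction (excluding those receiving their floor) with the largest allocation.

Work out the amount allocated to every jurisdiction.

Hillcrest Ward: $12,734; South Borough: $26,688; West Zone: $28,698; Winslow District: $3,080

Minimums first: Winslow District $3,080. Residual $68,120.
Residual split over remaining assessed value 2,086,396: Hillcrest Ward 12,733.51 → $12,734; South Borough 26,687.62 → $26,688; West Zone 28,698.87 → $28,699.
Rounding difference −$1 applied to West Zone → $28,698.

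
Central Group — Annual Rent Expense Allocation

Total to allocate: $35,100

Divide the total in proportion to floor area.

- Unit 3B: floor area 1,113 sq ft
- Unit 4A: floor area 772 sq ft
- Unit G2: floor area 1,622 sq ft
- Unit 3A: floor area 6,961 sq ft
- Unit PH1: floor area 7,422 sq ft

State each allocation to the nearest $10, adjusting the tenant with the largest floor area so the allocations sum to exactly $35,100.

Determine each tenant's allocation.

Unit 3B: $2,180 | Unit 4A: $1,510 | Unit G2: $3,180 | Unit 3A: $13,660 | Unit PH1: $14,570

Combined floor area = 17,890.
Proportional shares: Unit 3B 1,113/17,890 × $35,100 = 2,183.69; Unit 4A 772/17,890 × $35,100 = 1,514.66; Unit G2 1,622/17,890 × $35,100 = 3,182.35; Unit 3A 6,961/17,890 × $35,100 = 13,657.41; Unit PH1 7,422/17,890 × $35,100 = 14,561.89.
After rounding ($10): Unit 3B $2,180; Unit 4A $1,510; Unit G2 $3,180; Unit 3A $13,660; Unit PH1 $14,560. Sum = $35,090.
Difference $35,100 − $35,090 = +$10 applied to largest floor area (Unit PH1): Unit PH1 becomes $14,570.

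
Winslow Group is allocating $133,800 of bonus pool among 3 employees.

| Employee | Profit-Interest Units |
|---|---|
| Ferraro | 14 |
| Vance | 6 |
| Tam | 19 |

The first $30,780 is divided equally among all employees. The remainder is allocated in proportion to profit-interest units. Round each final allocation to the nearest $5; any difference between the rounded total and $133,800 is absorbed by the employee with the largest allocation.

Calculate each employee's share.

Equal tier: $30,780 ÷ 3 = $10,260 apiece.
Remainder $103,020 by profit-interest units (total 39): Ferraro 36,981.54 → $36,980; Vance 15,849.23 → $15,850; Tam 50,189.23 → $50,190.
Totals: Ferraro $10,260 + $36,980 = $47,240; Vance $10,260 + $15,850 = $26,110; Tam $10,260 + $50,190 = $60,450.

Ferraro: $47,240; Vance: $26,110; Tam: $60,450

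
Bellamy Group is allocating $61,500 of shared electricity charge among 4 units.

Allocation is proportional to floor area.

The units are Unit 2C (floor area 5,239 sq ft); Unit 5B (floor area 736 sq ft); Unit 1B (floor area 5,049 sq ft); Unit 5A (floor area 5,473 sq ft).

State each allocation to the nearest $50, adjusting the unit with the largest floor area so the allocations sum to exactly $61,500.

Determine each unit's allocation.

Unit 2C: $19,550 · Unit 5B: $2,750 · Unit 1B: $18,800 · Unit 5A: $20,400

Floor area total: 5,239 + 736 + 5,049 + 5,473 = 16,497.
Unrounded shares: Unit 2C 19,530.73; Unit 5B 2,743.77; Unit 1B 18,822.42; Unit 5A 20,403.07.
After rounding ($50): Unit 2C $19,550; Unit 5B $2,750; Unit 1B $18,800; Unit 5A $20,400. Sum = $61,500.
No rounding difference to absorb.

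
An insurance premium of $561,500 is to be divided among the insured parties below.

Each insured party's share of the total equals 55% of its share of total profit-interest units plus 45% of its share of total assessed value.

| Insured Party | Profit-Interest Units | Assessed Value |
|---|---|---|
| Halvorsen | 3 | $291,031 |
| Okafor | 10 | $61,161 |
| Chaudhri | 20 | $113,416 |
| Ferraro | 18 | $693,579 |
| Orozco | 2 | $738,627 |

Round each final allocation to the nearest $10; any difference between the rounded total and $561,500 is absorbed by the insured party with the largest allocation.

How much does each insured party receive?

Halvorsen: $56,230 | Okafor: $66,410 | Chaudhri: $131,640 | Ferraro: $197,230 | Orozco: $109,990

Totals — profit-interest units 53, assessed value 1,897,814.
Blended shares (55% profit-interest units + 45% assessed value): Halvorsen 0.1001; Okafor 0.1183; Chaudhri 0.2344; Ferraro 0.3513; Orozco 0.1959.
Unrounded shares: Halvorsen 56,228.53; Okafor 66,411.84; Chaudhri 131,637.94; Ferraro 197,227.09; Orozco 109,994.59.
After rounding ($10): Halvorsen $56,230; Okafor $66,410; Chaudhri $131,640; Ferraro $197,230; Orozco $109,990. Sum = $561,500.
Sum already equals the total — no adjustment.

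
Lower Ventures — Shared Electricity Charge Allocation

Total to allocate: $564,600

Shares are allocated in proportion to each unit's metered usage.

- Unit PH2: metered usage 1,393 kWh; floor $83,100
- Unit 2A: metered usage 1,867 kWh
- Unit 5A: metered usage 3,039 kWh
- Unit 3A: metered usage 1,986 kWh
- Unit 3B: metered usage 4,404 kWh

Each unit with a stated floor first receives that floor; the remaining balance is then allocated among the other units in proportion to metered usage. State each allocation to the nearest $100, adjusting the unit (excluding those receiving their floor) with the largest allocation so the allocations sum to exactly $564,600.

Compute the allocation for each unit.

Unit PH2: $83,100; Unit 2A: $79,600; Unit 5A: $129,500; Unit 3A: $84,700; Unit 3B: $187,700

Guaranteed amounts: Unit PH2 $83,100. Remaining pool $481,500.
Remaining pool split over remaining metered usage 11,296: Unit 2A 79,582.20 → $79,600; Unit 5A 129,539.53 → $129,500; Unit 3A 84,654.66 → $84,700; Unit 3B 187,723.62 → $187,700.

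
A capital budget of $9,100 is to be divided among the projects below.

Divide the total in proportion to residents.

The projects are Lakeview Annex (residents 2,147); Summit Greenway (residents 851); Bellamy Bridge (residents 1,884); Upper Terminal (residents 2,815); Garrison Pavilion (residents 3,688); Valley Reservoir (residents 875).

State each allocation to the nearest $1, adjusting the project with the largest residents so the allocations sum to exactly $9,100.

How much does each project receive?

Lakeview Annex: $1,594 | Summit Greenway: $632 | Bellamy Bridge: $1,398 | Upper Terminal: $2,089 | Garrison Pavilion: $2,738 | Valley Reservoir: $649

Sum of residents: 2,147 + 851 + 1,884 + 2,815 + 3,688 + 875 = 12,260.
Raw shares: Lakeview Annex 1,593.61; Summit Greenway 631.66; Bellamy Bridge 1,398.40; Upper Terminal 2,089.44; Garrison Pavilion 2,737.42; Valley Reservoir 649.47.
Rounded to nearest $1: Lakeview Annex $1,594; Summit Greenway $632; Bellamy Bridge $1,398; Upper Terminal $2,089; Garrison Pavilion $2,737; Valley Reservoir $649. Sum = $9,099.
Difference $9,100 − $9,099 = +$1 applied to largest residents (Garrison Pavilion): Garrison Pavilion becomes $2,738.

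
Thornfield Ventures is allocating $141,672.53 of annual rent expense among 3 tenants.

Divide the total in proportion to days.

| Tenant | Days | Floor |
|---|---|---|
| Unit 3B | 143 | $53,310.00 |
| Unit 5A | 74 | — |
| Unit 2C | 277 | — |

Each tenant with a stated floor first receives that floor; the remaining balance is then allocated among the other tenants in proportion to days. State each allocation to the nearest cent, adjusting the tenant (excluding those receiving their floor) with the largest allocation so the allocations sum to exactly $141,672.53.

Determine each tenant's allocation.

Unit 3B: $53,310.00 | Unit 5A: $18,629.14 | Unit 2C: $69,733.39

Guaranteed amounts: Unit 3B $53,310.00. Balance $88,362.53.
Balance split over remaining days 351: Unit 5A 18,629.1374 → $18,629.14; Unit 2C 69,733.3926 → $69,733.39.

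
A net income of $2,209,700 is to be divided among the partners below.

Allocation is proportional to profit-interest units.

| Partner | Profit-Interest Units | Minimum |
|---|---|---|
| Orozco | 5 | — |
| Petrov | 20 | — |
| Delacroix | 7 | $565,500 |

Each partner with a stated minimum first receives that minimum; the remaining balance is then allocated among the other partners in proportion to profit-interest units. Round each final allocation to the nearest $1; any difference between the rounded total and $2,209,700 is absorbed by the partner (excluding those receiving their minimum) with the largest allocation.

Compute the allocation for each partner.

Orozco: $328,840; Petrov: $1,315,360; Delacroix: $565,500

Fund the minimums — Delacroix $565,500. Residual $1,644,200.
Residual split over remaining profit-interest units 25: Orozco 328,840.00 → $328,840; Petrov 1,315,360.00 → $1,315,360.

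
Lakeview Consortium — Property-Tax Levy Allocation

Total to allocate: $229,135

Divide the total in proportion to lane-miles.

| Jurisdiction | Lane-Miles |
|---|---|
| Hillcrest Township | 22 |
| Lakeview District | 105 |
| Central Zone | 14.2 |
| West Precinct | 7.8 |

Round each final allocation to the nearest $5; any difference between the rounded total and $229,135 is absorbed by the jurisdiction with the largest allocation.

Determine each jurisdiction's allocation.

Hillcrest Township: $33,830; Lakeview District: $161,475; Central Zone: $21,835; West Precinct: $11,995

Total lane-miles = 149.
Unrounded shares: Hillcrest Township 22/149 × $229,135 = 33,832.01; Lakeview District 105/149 × $229,135 = 161,470.97; Central Zone 14.2/149 × $229,135 = 21,837.03; West Precinct 7.8/149 × $229,135 = 11,994.99.
Rounded to nearest $5: Hillcrest Township $33,830; Lakeview District $161,470; Central Zone $21,835; West Precinct $11,995. Sum = $229,130.
Difference $229,135 − $229,130 = +$5 applied to largest allocation (Lakeview District): Lakeview District becomes $161,475.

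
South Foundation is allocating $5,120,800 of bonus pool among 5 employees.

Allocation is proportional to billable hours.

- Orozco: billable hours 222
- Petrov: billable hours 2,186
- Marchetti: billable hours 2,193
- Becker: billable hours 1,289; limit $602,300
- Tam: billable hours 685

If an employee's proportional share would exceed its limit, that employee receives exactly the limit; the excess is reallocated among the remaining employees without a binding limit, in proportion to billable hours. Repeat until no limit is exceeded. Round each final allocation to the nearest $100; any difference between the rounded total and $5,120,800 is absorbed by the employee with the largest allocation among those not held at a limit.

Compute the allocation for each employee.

Billable hours total: 6,575.
Proportional shares (ignoring caps): Orozco 172,900.02; Petrov 1,702,519.97; Marchetti 1,707,971.77; Becker 1,003,910.45; Tam 533,497.79.
Capped: Becker ($602,300); residual $4,518,500 reallocated over remaining billable hours 5,286.
Remaining shares: Orozco 189,766.74 → $189,800; Petrov 1,868,604.05 → $1,868,600; Marchetti 1,874,587.68 → $1,874,600; Tam 585,541.52 → $585,500.

Orozco: $189,800 · Petrov: $1,868,600 · Marchetti: $1,874,600 · Becker: $602,300 · Tam: $585,500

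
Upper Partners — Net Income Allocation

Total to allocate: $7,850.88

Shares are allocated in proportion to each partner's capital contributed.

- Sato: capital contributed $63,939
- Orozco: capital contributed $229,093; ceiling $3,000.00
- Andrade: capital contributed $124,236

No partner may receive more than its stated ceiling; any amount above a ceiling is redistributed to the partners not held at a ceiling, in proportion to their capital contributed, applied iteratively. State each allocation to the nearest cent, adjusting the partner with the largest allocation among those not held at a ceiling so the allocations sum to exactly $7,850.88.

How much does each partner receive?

Capital contributed total: 417,268.
Pro-rata shares before constraints: Sato 1,203.0096; Orozco 4,310.3752; Andrade 2,337.4952.
Held at cap: Orozco ($3,000.00); residual $4,850.88 reallocated over remaining capital contributed 188,175.
Redistributed shares: Sato 1,648.2552 → $1,648.26; Andrade 3,202.6248 → $3,202.62.

Sato: $1,648.26 | Orozco: $3,000.00 | Andrade: $3,202.62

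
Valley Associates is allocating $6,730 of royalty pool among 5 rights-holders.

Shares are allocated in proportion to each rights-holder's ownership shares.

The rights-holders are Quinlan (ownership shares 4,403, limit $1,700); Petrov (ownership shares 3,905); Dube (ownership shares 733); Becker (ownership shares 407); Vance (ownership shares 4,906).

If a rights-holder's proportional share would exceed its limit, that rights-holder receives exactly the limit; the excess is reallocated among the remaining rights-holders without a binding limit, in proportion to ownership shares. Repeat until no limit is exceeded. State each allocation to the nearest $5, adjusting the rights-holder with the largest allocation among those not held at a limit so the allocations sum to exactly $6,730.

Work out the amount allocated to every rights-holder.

Combined ownership shares = 14,354.
Pro-rata shares before constraints: Quinlan 2,064.39; Petrov 1,830.89; Dube 343.67; Becker 190.83; Vance 2,300.22.
Cap binds for Quinlan ($1,700); remaining pool $5,030 reallocated over remaining ownership shares 9,951.
Redistributed shares: Petrov 1,973.89 → $1,975; Dube 370.51 → $370; Becker 205.73 → $205; Vance 2,479.87 → $2,480.

Quinlan: $1,700; Petrov: $1,975; Dube: $370; Becker: $205; Vance: $2,480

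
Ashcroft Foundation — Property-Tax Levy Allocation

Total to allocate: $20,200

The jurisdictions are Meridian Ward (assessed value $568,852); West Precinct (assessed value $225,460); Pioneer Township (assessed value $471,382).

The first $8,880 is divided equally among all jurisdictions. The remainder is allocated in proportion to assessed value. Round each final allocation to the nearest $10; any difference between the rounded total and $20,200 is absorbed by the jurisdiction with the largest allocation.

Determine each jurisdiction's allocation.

First tranche $8,880 split equally: $2,960 each.
Remainder $11,320 by assessed value (total 1,265,694): Meridian Ward 5,087.65 → $5,090; West Precinct 2,016.45 → $2,020; Pioneer Township 4,215.90 → $4,220.
Rounding difference −$10 on remainder applied to Meridian Ward.
Totals: Meridian Ward $2,960 + $5,080 = $8,040; West Precinct $2,960 + $2,020 = $4,980; Pioneer Township $2,960 + $4,220 = $7,180.

Meridian Ward: $8,040; West Precinct: $4,980; Pioneer Township: $7,180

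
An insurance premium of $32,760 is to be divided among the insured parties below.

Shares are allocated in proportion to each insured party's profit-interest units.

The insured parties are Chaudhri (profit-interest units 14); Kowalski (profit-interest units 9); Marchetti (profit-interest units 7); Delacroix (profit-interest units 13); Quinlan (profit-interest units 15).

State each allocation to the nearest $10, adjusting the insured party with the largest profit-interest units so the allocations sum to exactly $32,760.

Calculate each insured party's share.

Combined profit-interest units = 58.
Pro-rata amounts: Chaudhri 14/58 × $32,760 = 7,907.59; Kowalski 9/58 × $32,760 = 5,083.45; Marchetti 7/58 × $32,760 = 3,953.79; Delacroix 13/58 × $32,760 = 7,342.76; Quinlan 15/58 × $32,760 = 8,472.41.
Rounded to nearest $10: Chaudhri $7,910; Kowalski $5,080; Marchetti $3,950; Delacroix $7,340; Quinlan $8,470. Sum = $32,750.
Difference $32,760 − $32,750 = +$10 applied to largest profit-interest units (Quinlan): Quinlan becomes $8,480.

Chaudhri: $7,910; Kowalski: $5,080; Marchetti: $3,950; Delacroix: $7,340; Quinlan: $8,480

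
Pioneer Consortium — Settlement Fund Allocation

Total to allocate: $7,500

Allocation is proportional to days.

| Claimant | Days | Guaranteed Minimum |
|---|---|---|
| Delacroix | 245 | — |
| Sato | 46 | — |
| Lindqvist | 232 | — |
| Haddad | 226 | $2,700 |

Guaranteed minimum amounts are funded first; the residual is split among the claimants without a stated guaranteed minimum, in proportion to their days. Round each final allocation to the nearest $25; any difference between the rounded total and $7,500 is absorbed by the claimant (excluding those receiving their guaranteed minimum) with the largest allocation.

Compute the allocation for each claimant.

Guaranteed amounts: Haddad $2,700. Balance $4,800.
Balance split over remaining days 523: Delacroix 2,248.57 → $2,250; Sato 422.18 → $425; Lindqvist 2,129.25 → $2,125.

Delacroix: $2,250 | Sato: $425 | Lindqvist: $2,125 | Haddad: $2,700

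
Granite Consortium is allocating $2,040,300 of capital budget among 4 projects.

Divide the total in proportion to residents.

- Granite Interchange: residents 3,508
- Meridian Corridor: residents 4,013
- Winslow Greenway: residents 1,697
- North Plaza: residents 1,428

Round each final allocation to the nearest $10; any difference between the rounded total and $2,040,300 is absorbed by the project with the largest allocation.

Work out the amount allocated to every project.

Total residents = 10,646.
Unrounded shares: Granite Interchange 3,508/10,646 × $2,040,300 = 672,306.26; Meridian Corridor 4,013/10,646 × $2,040,300 = 769,089.23; Winslow Greenway 1,697/10,646 × $2,040,300 = 325,229.11; North Plaza 1,428/10,646 × $2,040,300 = 273,675.41.
Rounded to nearest $10: Granite Interchange $672,310; Meridian Corridor $769,090; Winslow Greenway $325,230; North Plaza $273,680. Sum = $2,040,310.
Difference $2,040,300 − $2,040,310 = −$10 applied to largest allocation (Meridian Corridor): Meridian Corridor becomes $769,080.

Granite Interchange: $672,310 | Meridian Corridor: $769,080 | Winslow Greenway: $325,230 | North Plaza: $273,680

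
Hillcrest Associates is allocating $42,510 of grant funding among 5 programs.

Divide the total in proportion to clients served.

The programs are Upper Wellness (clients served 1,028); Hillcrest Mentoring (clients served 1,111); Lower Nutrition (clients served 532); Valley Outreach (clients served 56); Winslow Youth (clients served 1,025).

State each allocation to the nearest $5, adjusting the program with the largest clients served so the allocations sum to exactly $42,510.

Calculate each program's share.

Upper Wellness: $11,645 · Hillcrest Mentoring: $12,585 · Lower Nutrition: $6,030 · Valley Outreach: $635 · Winslow Youth: $11,615

Total clients served = 3,752.
Proportional shares: Upper Wellness 1,028/3,752 × $42,510 = 11,647.20; Hillcrest Mentoring 1,111/3,752 × $42,510 = 12,587.58; Lower Nutrition 532/3,752 × $42,510 = 6,027.54; Valley Outreach 56/3,752 × $42,510 = 634.48; Winslow Youth 1,025/3,752 × $42,510 = 11,613.21.
At nearest $5: Upper Wellness $11,645; Hillcrest Mentoring $12,590; Lower Nutrition $6,030; Valley Outreach $635; Winslow Youth $11,615. Sum = $42,515.
Difference $42,510 − $42,515 = −$5 applied to largest clients served (Hillcrest Mentoring): Hillcrest Mentoring becomes $12,585.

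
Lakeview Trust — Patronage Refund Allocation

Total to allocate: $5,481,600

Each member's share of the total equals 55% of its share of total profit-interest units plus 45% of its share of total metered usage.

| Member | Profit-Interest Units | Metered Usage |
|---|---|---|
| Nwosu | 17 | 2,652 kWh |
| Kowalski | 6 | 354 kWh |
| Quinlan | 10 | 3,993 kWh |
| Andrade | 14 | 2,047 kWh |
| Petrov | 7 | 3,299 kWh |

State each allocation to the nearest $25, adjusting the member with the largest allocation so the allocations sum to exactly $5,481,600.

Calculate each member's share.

Nwosu: $1,479,050; Kowalski: $405,725; Quinlan: $1,356,175; Andrade: $1,190,650; Petrov: $1,050,000

Profit-interest units total 54; metered usage total 12,345.
Blended shares (55% profit-interest units + 45% metered usage): Nwosu 0.2698; Kowalski 0.0740; Quinlan 0.2474; Andrade 0.2172; Petrov 0.1916.
Pro-rata amounts: Nwosu 1,479,039.09; Kowalski 405,721.29; Quinlan 1,356,173.64; Andrade 1,190,657.49; Petrov 1,050,008.48.
At nearest $25: Nwosu $1,479,050; Kowalski $405,725; Quinlan $1,356,175; Andrade $1,190,650; Petrov $1,050,000. Sum = $5,481,600.
No rounding difference to absorb.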